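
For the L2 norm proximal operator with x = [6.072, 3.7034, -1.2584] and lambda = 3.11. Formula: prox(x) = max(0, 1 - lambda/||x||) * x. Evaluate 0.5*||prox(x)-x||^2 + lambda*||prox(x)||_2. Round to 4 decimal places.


Step 1: Compute ||x||.
||x|| = 7.2227
Step 2: Compute scaling factor.
scale = max(0, 1 - 3.11/7.2227) = 0.5694
Step 3: prox(x) = [3.4575, 2.1088, -0.7166]
||prox(x)|| = 4.1127
Step 4: Proximal objective.
0.5*||prox-x||^2 = 4.8361
lambda*||prox|| = 12.7905
Total = 17.6267


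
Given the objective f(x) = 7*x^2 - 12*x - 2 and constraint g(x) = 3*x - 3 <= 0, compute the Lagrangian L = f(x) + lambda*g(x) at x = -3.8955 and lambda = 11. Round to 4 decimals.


Step 1: Evaluate f(x).
f(-3.8955) = 7*(-3.8955)^2 - 12*(-3.8955) - 2 = 150.9704
Step 2: Evaluate g(x).
g(-3.8955) = 3*-3.8955 - 3 = -14.6865
Step 3: Compute Lagrangian.
L = 150.9704 + 11*-14.6865 = -10.5811


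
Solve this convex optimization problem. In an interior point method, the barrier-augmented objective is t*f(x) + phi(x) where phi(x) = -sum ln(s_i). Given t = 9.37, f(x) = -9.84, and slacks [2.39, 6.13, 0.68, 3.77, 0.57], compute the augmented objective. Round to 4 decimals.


Step 1: Compute log-barrier.
ln values: [0.8713, 1.8132, -0.3857, 1.3271, -0.5621]
phi = -(0.8713 + 1.8132 - 0.3857 + 1.3271 - 0.5621) = -3.0638
Step 2: Compute augmented objective.
t*f(x) = 9.37*-9.84 = -92.2008
Total = -92.2008 - 3.0638 = -95.2646


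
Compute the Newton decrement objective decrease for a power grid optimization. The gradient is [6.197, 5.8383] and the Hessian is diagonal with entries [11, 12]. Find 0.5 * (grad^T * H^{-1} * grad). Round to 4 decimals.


Step 1: H is diagonal, so H^(-1) * g = [0.5634, 0.4865].
Step 2: g^T H^(-1) g = sum_i g_i^2 / H_ii
  = (6.197)^2/11 + (5.8383)^2/12
  = 3.4912 + 2.8405 = 6.3316
Step 3: Objective decrease = 0.5 * g^T H^(-1) g = 3.1658


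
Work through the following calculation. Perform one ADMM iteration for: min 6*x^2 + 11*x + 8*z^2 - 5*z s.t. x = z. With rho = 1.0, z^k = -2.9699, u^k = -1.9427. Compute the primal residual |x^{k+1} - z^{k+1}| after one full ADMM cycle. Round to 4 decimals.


ADMM iteration with rho = 1.0, z^k = -2.9699, u^k = -1.9427
Step 1: x-update.
Minimize 6*x^2 + 11*x + (1.0/2)*(x + 2.9699 - 1.9427)^2
FOC: (2*6 + 1.0)*x = -11 + 1.0*(-2.9699 + 1.9427)
x^{k+1} = -0.9252
Step 2: z-update.
Minimize 8*z^2 - 5*z + (1.0/2)*(-0.9252 - z - 1.9427)^2
FOC: (2*8 + 1.0)*z = 5 + 1.0*(-0.9252 - 1.9427)
z^{k+1} = 0.1254
Step 3: u-update.
u^{k+1} = -1.9427 - 0.9252 - 0.1254 = -2.9933
Step 4: Primal residual = |-0.9252 - 0.1254| = 1.0506


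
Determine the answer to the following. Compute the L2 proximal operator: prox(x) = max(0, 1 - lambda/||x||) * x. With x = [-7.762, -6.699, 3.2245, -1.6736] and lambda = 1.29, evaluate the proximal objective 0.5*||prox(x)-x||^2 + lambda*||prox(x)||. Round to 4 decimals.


Step 1: Compute ||x||.
||x|| = 10.8777
Step 2: Compute scaling factor.
scale = max(0, 1 - 1.29/10.8777) = 0.8814
Step 3: prox(x) = [-6.8415, -5.9046, 2.8421, -1.4751]
||prox(x)|| = 9.5877
Step 4: Proximal objective.
0.5*||prox-x||^2 = 0.8321
lambda*||prox|| = 12.3681
Total = 13.2001


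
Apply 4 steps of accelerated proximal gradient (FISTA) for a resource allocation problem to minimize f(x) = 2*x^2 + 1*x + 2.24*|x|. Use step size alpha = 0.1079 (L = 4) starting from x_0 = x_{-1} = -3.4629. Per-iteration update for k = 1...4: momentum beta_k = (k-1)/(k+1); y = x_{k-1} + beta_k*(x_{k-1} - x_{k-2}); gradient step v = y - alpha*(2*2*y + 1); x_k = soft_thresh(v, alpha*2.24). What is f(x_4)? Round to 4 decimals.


FISTA on f(x) = 2*x^2 + 1*x + 2.24*|x|
L = 4, alpha = 0.1079
Iteration 1: beta = 0.0, y = -3.4629 + 0.0*(-3.4629 + 3.4629) = -3.4629
  grad(y) = -12.8516, v = y - alpha*grad = -2.0762
  prox(v) = soft_thresh(-2.0762, 0.2417) = -1.8345
Iteration 2: beta = 0.3333, y = -1.8345 + 0.3333*(-1.8345 + 3.4629) = -1.2917
  grad(y) = -4.1669, v = y - alpha*grad = -0.8421
  prox(v) = soft_thresh(-0.8421, 0.2417) = -0.6004
Iteration 3: beta = 0.5, y = -0.6004 + 0.5*(-0.6004 + 1.8345) = 0.0166
  grad(y) = 1.0665, v = y - alpha*grad = -0.0984
  prox(v) = soft_thresh(-0.0984, 0.2417) = 0.0
Iteration 4: beta = 0.6, y = 0.0 + 0.6*(0.0 + 0.6004) = 0.3603
  grad(y) = 2.441, v = y - alpha*grad = 0.0969
  prox(v) = soft_thresh(0.0969, 0.2417) = 0.0
f(x_4) = 2*0.0^2 + 1*0.0 + 2.24*|0.0| = 0.0


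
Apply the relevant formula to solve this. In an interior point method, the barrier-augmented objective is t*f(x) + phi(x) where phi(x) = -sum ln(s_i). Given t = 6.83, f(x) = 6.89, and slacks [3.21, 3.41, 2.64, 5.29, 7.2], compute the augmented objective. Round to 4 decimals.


Step 1: Compute log-barrier.
ln values: [1.1663, 1.2267, 0.9708, 1.6658, 1.9741]
phi = -(1.1663 + 1.2267 + 0.9708 + 1.6658 + 1.9741) = -7.0037
Step 2: Compute augmented objective.
t*f(x) = 6.83*6.89 = 47.0587
Total = 47.0587 - 7.0037 = 40.055


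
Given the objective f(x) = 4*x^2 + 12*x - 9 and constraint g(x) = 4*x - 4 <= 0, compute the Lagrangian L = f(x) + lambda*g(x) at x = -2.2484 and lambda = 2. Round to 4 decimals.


Step 1: Evaluate f(x).
f(-2.2484) = 4*(-2.2484)^2 + 12*(-2.2484) - 9 = -15.7596
Step 2: Evaluate g(x).
g(-2.2484) = 4*-2.2484 - 4 = -12.9936
Step 3: Compute Lagrangian.
L = -15.7596 + 2*-12.9936 = -41.7468


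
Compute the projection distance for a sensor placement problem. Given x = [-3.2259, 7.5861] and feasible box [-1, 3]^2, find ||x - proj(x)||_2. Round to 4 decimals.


Project each component onto [-1, 3].
clip(-3.2259) = -1.0, clip(7.5861) = 3.0
Projection = [-1.0, 3.0]
Squared diffs: [4.9546, 21.0323]
Distance = sqrt(25.9869) = 5.0977


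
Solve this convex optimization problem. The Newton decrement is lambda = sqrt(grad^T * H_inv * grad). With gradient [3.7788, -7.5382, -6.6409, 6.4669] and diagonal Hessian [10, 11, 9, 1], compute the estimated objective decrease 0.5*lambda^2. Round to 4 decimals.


Step 1: H is diagonal, so H^(-1) * g = [0.3779, -0.6853, -0.7379, 6.4669].
Step 2: g^T H^(-1) g = sum_i g_i^2 / H_ii
  = (3.7788)^2/10 + (-7.5382)^2/11 + (-6.6409)^2/9 + (6.4669)^2/1
  = 1.4279 + 5.1659 + 4.9002 + 41.8208 = 53.3148
Step 3: Objective decrease = 0.5 * g^T H^(-1) g = 26.6574


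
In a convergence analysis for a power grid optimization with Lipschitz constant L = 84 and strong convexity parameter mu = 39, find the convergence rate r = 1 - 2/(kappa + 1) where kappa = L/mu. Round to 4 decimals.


Step 1: Compute the condition number.
kappa = L/mu = 84/39 = 2.1538
Step 2: Compute the convergence rate.
r = 1 - 2/(kappa + 1) = 1 - 2*mu/(L + mu) = (L - mu)/(L + mu) = 45/123 = 0.3659


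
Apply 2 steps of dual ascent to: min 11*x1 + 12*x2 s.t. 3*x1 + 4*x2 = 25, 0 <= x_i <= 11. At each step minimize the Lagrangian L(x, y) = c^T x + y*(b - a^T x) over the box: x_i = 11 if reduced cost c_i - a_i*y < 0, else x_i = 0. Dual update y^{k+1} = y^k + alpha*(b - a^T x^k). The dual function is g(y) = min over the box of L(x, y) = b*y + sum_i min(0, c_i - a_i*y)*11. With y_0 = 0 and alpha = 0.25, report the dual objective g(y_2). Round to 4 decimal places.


Dual ascent for LP: min 11*x1 + 12*x2, 3*x1 + 4*x2 = 25, 0 <= x_i <= 11
Step 1: y^k = 0.0, reduced costs: (11.0, 12.0)
  x^k = (0.0, 0.0), subgradient = b - a^T x = 25.0
  y^{k+1} = 0.0 + 0.25*25.0 = 6.25
Step 2: y^k = 6.25, reduced costs: (-7.75, -13.0)
  x^k = (11.0, 11.0), subgradient = b - a^T x = -52.0
  y^{k+1} = 6.25 + 0.25*-52.0 = -6.75
Dual objective at y_2 = -6.75: reduced costs (31.25, 39.0), box minimizer x = (0.0, 0.0)
g(y_2) = b*y + (c1 - a1*y)*x1 + (c2 - a2*y)*x2 = 25*(-6.75) + 31.25*0.0 + 39.0*0.0 = -168.75 + 0.0 + 0.0 = -168.75


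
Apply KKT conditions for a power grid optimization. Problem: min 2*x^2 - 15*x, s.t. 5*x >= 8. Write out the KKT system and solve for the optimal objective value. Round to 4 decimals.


Step 1: Try lambda = 0 (constraint inactive).
Stationarity: 2*2*x - 15 = 0
x* = 15/(2*2) = 3.75
Check constraint: 5*3.75 = 18.75 >= 8 -- satisfied.
Step 2: Compute optimal value.
f(x*) = 2*3.75^2 - 15*3.75 = -28.125


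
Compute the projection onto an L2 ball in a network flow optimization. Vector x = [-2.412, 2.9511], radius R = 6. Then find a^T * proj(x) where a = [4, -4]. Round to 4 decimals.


Step 1: Compute ||x|| (intermediates to 6 decimals).
||x|| = sqrt((-2.412)^2 + 2.9511^2) = 3.811395
Step 2: Project.
Since ||x|| <= R, proj = x (no scaling needed).
proj(x) = [-2.412, 2.9511]
Step 3: Dot product.
a^T * proj(x) = 4*(-2.412) - 4*2.9511 = -21.4524


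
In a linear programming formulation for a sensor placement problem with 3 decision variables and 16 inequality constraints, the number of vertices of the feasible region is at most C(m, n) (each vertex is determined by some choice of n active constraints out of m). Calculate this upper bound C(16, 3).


Each vertex corresponds to some choice of n active constraints out of m, so the number of vertices is at most C(m, n) = m! / (n!(m-n)!).
m = 16, n = 3
Numerator: 16 * 15 * 14
Denominator: 3! = 6
C(16, 3) = 560


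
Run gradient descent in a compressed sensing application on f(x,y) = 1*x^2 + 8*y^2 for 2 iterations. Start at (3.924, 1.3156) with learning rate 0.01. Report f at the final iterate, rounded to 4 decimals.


Gradient descent on f(x,y) = 1*x^2 + 8*y^2.
Starting point: (3.924, 1.3156), alpha = 0.01
Step 1: grad_x = 2*1*3.924 = 7.848, grad_y = 2*8*1.3156 = 21.0496
  x_1 = 3.924 - 0.01*7.848 = 3.8455
  y_1 = 1.3156 - 0.01*21.0496 = 1.1051
Step 2: grad_x = 2*1*3.8455 = 7.691, grad_y = 2*8*1.1051 = 17.6817
  x_2 = 3.8455 - 0.01*7.691 = 3.7686
  y_2 = 1.1051 - 0.01*17.6817 = 0.9283
f(3.7686, 0.9283) = 1*3.7686^2 + 8*0.9283^2 = 21.0962


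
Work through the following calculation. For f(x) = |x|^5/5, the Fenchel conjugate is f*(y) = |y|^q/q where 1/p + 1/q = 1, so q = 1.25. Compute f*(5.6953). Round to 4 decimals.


The conjugate exponent q satisfies 1/p + 1/q = 1.
p = 5, so q = 5/(5 - 1) = 1.25
|y|^q = 5.6953^1.25 = 8.7982
f*(5.6953) = 8.7982 / 1.25 = 7.0386


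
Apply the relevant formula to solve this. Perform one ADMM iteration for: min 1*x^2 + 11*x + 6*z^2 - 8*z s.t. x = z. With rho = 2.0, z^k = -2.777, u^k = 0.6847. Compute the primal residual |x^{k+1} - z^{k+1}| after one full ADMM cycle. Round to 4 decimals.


ADMM iteration with rho = 2.0, z^k = -2.777, u^k = 0.6847
Step 1: x-update.
Minimize 1*x^2 + 11*x + (2.0/2)*(x + 2.777 + 0.6847)^2
FOC: (2*1 + 2.0)*x = -11 + 2.0*(-2.777 - 0.6847)
x^{k+1} = -4.4809
Step 2: z-update.
Minimize 6*z^2 - 8*z + (2.0/2)*(-4.4809 - z + 0.6847)^2
FOC: (2*6 + 2.0)*z = 8 + 2.0*(-4.4809 + 0.6847)
z^{k+1} = 0.0291
Step 3: u-update.
u^{k+1} = 0.6847 - 4.4809 - 0.0291 = -3.8253
Step 4: Primal residual = |-4.4809 - 0.0291| = 4.51


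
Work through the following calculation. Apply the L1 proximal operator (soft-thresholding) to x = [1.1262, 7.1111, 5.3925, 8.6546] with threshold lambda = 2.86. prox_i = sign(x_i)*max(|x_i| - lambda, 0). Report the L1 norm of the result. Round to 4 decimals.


Soft-thresholding with lambda = 2.86:
prox(1.1262) = sign(1.1262)*max(|1.1262| - 2.86, 0) = 0.0
prox(7.1111) = sign(7.1111)*max(|7.1111| - 2.86, 0) = 4.2511
prox(5.3925) = sign(5.3925)*max(|5.3925| - 2.86, 0) = 2.5325
prox(8.6546) = sign(8.6546)*max(|8.6546| - 2.86, 0) = 5.7946
prox(x) = [0.0, 4.2511, 2.5325, 5.7946]
||prox(x)||_1 = 0.0 + 4.2511 + 2.5325 + 5.7946 = 12.5782


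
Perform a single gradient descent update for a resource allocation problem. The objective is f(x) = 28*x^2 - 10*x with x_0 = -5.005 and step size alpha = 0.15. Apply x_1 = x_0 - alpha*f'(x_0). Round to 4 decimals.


We compute the gradient at x_0 and apply the update.
f'(x) = 56*x - 10
f'(-5.005) = 56*-5.005 - 10 = -290.28
x_1 = -5.005 - 0.15*-290.28 = 38.537


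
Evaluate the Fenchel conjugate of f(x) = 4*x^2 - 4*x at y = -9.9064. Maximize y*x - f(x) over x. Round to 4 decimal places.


f*(y) = sup_x {y*x - a*x^2 - b*x} = sup_x {(y-b)*x - a*x^2}
FOC: (y - b) - 2a*x = 0 => x* = (y - b)/(2a)
x* = (-9.9064 + 4)/(2*4) = -0.7383
f*(-9.9064) = (y-b)^2/(4a) = (-9.9064 + 4)^2/(4*4)
= 34.8856/16 = 2.1803


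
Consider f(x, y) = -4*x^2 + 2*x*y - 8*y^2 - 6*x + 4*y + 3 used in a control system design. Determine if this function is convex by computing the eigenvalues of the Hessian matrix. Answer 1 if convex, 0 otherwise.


The Hessian of f(x,y) = -4*x^2 + 2*x*y - 8*y^2 - 6*x + 4*y + 3 is:
H = [[-8, 2], [2, -16]]
Trace = -8 - 16 = -24
Determinant = -8*-16 - (2)^2 = 124
Discriminant = (-24)^2 - 4*124 = 80.0
Eigenvalues: lambda_1 = -16.4721, lambda_2 = -7.5279
The function is not convex.

0


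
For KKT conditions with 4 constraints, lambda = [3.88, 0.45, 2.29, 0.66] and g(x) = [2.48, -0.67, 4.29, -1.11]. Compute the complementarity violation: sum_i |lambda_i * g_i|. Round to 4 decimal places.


KKT complementary slackness check:
lambda_1 * g_1 = 3.88 * 2.48 = 9.6224
lambda_2 * g_2 = 0.45 * -0.67 = -0.3015
lambda_3 * g_3 = 2.29 * 4.29 = 9.8241
lambda_4 * g_4 = 0.66 * -1.11 = -0.7326
Total violation = 9.6224 + 0.3015 + 9.8241 + 0.7326 = 20.4806


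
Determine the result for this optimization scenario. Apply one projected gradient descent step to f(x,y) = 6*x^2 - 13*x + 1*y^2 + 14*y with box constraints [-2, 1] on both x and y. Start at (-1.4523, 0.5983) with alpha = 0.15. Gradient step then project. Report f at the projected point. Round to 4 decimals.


Step 1: Compute gradient at (-1.4523, 0.5983).
grad_x = 2*6*-1.4523 - 13 = -30.4276
grad_y = 2*1*0.5983 + 14 = 15.1966
Step 2: Gradient step.
x_raw = -1.4523 - 0.15*-30.4276 = 3.1118
y_raw = 0.5983 - 0.15*15.1966 = -1.6812
Step 3: Project onto [-2, 1].
x_proj = clip(3.1118) = 1.0
y_proj = clip(-1.6812) = -1.6812
Step 4: Evaluate f.
f(1.0, -1.6812) = -27.7103


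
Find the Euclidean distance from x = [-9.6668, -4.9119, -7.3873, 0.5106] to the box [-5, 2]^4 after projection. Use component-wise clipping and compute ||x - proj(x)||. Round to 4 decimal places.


Project each component onto [-5, 2].
clip(-9.6668) = -5.0, clip(-4.9119) = -4.9119, clip(-7.3873) = -5.0, clip(0.5106) = 0.5106
Projection = [-5.0, -4.9119, -5.0, 0.5106]
Squared diffs: [21.779, 0.0, 5.6992, 0.0]
Distance = sqrt(27.4782) = 5.242


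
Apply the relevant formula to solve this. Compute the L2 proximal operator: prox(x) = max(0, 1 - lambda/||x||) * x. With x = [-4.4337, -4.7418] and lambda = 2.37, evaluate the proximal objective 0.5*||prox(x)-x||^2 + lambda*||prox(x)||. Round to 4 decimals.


Step 1: Compute ||x||.
||x|| = 6.4917
Step 2: Compute scaling factor.
scale = max(0, 1 - 2.37/6.4917) = 0.6349
Step 3: prox(x) = [-2.815, -3.0107]
||prox(x)|| = 4.1217
Step 4: Proximal objective.
0.5*||prox-x||^2 = 2.8085
lambda*||prox|| = 9.7684
Total = 12.5769


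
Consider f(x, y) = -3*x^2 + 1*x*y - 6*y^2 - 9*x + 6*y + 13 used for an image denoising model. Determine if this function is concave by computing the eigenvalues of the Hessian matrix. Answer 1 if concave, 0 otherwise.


The Hessian of f(x,y) = -3*x^2 + 1*x*y - 6*y^2 - 9*x + 6*y + 13 is:
H = [[-6, 1], [1, -12]]
Trace = -6 - 12 = -18
Determinant = -6*-12 - (1)^2 = 71
Discriminant = (-18)^2 - 4*71 = 40.0
Eigenvalues: lambda_1 = -12.1623, lambda_2 = -5.8377
The function is concave.

1


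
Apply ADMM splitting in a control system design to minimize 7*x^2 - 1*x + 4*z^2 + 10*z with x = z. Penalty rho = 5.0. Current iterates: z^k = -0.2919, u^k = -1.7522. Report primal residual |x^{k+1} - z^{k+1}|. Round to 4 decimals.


ADMM iteration with rho = 5.0, z^k = -0.2919, u^k = -1.7522
Step 1: x-update.
Minimize 7*x^2 - 1*x + (5.0/2)*(x + 0.2919 - 1.7522)^2
FOC: (2*7 + 5.0)*x = 1 + 5.0*(-0.2919 + 1.7522)
x^{k+1} = 0.4369
Step 2: z-update.
Minimize 4*z^2 + 10*z + (5.0/2)*(0.4369 - z - 1.7522)^2
FOC: (2*4 + 5.0)*z = -10 + 5.0*(0.4369 - 1.7522)
z^{k+1} = -1.2751
Step 3: u-update.
u^{k+1} = -1.7522 + 0.4369 + 1.2751 = -0.0402
Step 4: Primal residual = |0.4369 + 1.2751| = 1.712


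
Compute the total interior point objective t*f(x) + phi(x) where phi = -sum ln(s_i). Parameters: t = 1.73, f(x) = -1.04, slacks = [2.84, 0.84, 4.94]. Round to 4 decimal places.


Step 1: Compute log-barrier.
ln values: [1.0438, -0.1744, 1.5974]
phi = -(1.0438 - 0.1744 + 1.5974) = -2.4668
Step 2: Compute augmented objective.
t*f(x) = 1.73*-1.04 = -1.7992
Total = -1.7992 - 2.4668 = -4.266


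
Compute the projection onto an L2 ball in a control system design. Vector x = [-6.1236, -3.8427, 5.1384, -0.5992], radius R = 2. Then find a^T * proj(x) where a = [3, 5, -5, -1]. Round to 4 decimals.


Step 1: Compute ||x|| (intermediates to 6 decimals).
||x|| = sqrt((-6.1236)^2 + (-3.8427)^2 + 5.1384^2 + (-0.5992)^2) = 8.889714
Step 2: Project.
Since ||x|| > R, scale = R/||x|| = 2/8.889714 = 0.224979, proj(x) = scale * x
proj(x) = [-1.377681, -0.864527, 1.156032, -0.134807]
Step 3: Dot product.
a^T * proj(x) = 3*(-1.377681) + 5*(-0.864527) - 5*1.156032 - 1*(-0.134807) = -14.101


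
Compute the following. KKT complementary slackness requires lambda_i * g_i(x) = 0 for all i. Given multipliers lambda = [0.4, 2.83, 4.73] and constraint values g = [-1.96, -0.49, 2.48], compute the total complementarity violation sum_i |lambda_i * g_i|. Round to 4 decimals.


KKT complementary slackness check:
lambda_1 * g_1 = 0.4 * -1.96 = -0.784
lambda_2 * g_2 = 2.83 * -0.49 = -1.3867
lambda_3 * g_3 = 4.73 * 2.48 = 11.7304
Total violation = 0.784 + 1.3867 + 11.7304 = 13.9011


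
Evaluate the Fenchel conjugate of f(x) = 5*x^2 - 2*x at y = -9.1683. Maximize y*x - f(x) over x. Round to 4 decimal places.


f*(y) = sup_x {y*x - a*x^2 - b*x} = sup_x {(y-b)*x - a*x^2}
FOC: (y - b) - 2a*x = 0 => x* = (y - b)/(2a)
x* = (-9.1683 + 2)/(2*5) = -0.7168
f*(-9.1683) = (y-b)^2/(4a) = (-9.1683 + 2)^2/(4*5)
= 51.3845/20 = 2.5692


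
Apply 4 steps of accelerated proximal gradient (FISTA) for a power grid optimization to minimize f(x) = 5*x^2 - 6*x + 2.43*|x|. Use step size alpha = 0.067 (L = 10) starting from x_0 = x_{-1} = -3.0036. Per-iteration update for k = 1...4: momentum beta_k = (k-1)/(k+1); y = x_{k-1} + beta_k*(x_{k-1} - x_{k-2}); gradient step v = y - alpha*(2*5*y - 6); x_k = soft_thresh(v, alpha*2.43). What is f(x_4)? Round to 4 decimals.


FISTA on f(x) = 5*x^2 - 6*x + 2.43*|x|
L = 10, alpha = 0.067
Iteration 1: beta = 0.0, y = -3.0036 + 0.0*(-3.0036 + 3.0036) = -3.0036
  grad(y) = -36.036, v = y - alpha*grad = -0.5892
  prox(v) = soft_thresh(-0.5892, 0.1628) = -0.4264
Iteration 2: beta = 0.3333, y = -0.4264 + 0.3333*(-0.4264 + 3.0036) = 0.4327
  grad(y) = -1.673, v = y - alpha*grad = 0.5448
  prox(v) = soft_thresh(0.5448, 0.1628) = 0.382
Iteration 3: beta = 0.5, y = 0.382 + 0.5*(0.382 + 0.4264) = 0.7862
  grad(y) = 1.8616, v = y - alpha*grad = 0.6614
  prox(v) = soft_thresh(0.6614, 0.1628) = 0.4986
Iteration 4: beta = 0.6, y = 0.4986 + 0.6*(0.4986 - 0.382) = 0.5686
  grad(y) = -0.3139, v = y - alpha*grad = 0.5896
  prox(v) = soft_thresh(0.5896, 0.1628) = 0.4268
f(x_4) = 5*0.4268^2 - 6*0.4268 + 2.43*|0.4268| = -0.6129


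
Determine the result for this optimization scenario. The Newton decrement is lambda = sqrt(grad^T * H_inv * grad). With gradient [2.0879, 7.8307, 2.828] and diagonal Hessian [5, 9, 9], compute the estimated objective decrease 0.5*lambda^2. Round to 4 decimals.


Step 1: H is diagonal, so H^(-1) * g = [0.4176, 0.8701, 0.3142].
Step 2: g^T H^(-1) g = sum_i g_i^2 / H_ii
  = (2.0879)^2/5 + (7.8307)^2/9 + (2.828)^2/9
  = 0.8719 + 6.8133 + 0.8886 = 8.5738
Step 3: Objective decrease = 0.5 * g^T H^(-1) g = 4.2869


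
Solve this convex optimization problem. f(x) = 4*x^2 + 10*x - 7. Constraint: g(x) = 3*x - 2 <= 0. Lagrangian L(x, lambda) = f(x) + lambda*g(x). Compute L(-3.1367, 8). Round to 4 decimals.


Step 1: Evaluate f(x).
f(-3.1367) = 4*(-3.1367)^2 + 10*(-3.1367) - 7 = 0.9885
Step 2: Evaluate g(x).
g(-3.1367) = 3*-3.1367 - 2 = -11.4101
Step 3: Compute Lagrangian.
L = 0.9885 + 8*-11.4101 = -90.2923


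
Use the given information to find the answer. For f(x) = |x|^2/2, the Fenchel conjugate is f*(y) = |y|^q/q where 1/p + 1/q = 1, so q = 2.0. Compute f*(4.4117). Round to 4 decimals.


The conjugate exponent q satisfies 1/p + 1/q = 1.
p = 2, so q = 2/(2 - 1) = 2.0
|y|^q = 4.4117^2.0 = 19.4631
f*(4.4117) = 19.4631 / 2.0 = 9.7315


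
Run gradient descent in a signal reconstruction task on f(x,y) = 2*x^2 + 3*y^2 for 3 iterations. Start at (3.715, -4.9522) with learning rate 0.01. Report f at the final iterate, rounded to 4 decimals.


Gradient descent on f(x,y) = 2*x^2 + 3*y^2.
Starting point: (3.715, -4.9522), alpha = 0.01
Step 1: grad_x = 2*2*3.715 = 14.86, grad_y = 2*3*-4.9522 = -29.7132
  x_1 = 3.715 - 0.01*14.86 = 3.5664
  y_1 = -4.9522 - 0.01*-29.7132 = -4.6551
Step 2: grad_x = 2*2*3.5664 = 14.2656, grad_y = 2*3*-4.6551 = -27.9304
  x_2 = 3.5664 - 0.01*14.2656 = 3.4237
  y_2 = -4.6551 - 0.01*-27.9304 = -4.3758
Step 3: grad_x = 2*2*3.4237 = 13.695, grad_y = 2*3*-4.3758 = -26.2546
  x_3 = 3.4237 - 0.01*13.695 = 3.2868
  y_3 = -4.3758 - 0.01*-26.2546 = -4.1132
f(3.2868, -4.1132) = 2*3.2868^2 + 3*(-4.1132)^2 = 72.3617


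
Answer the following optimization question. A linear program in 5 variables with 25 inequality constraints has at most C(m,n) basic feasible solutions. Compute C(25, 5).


Each vertex corresponds to some choice of n active constraints out of m, so the number of vertices is at most C(m, n) = m! / (n!(m-n)!).
m = 25, n = 5
Numerator: 25 * 24 * 23 * 22 * 21
Denominator: 5! = 120
C(25, 5) = 53130


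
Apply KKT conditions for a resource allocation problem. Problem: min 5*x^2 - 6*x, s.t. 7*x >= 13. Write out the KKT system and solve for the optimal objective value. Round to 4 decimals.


Step 1: Try lambda = 0 (constraint inactive).
x_unc = 6/(2*5) = 0.6
Check: 7*0.6 = 4.2 < 13 -- violated!
Step 2: Constraint must be active: 7*x = 13
x* = 13/7 = 1.8571 (rounded; the exact value 13/7 is used below)
lambda = (2*5*(13/7) - 6)/7 = 1.7959
Step 3: Compute optimal value.
f(x*) = 5*(13/7)^2 - 6*(13/7) = 6.102


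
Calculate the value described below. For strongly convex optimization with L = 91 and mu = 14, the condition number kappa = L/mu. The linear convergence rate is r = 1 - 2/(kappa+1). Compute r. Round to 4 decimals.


Step 1: Compute the condition number.
kappa = L/mu = 91/14 = 6.5
Step 2: Compute the convergence rate.
r = 1 - 2/(kappa + 1) = 1 - 2*mu/(L + mu) = (L - mu)/(L + mu) = 77/105 = 0.7333


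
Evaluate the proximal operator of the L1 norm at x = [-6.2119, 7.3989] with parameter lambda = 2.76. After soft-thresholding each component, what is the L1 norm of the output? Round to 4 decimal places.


Soft-thresholding with lambda = 2.76:
prox(-6.2119) = sign(-6.2119)*max(|-6.2119| - 2.76, 0) = -3.4519
prox(7.3989) = sign(7.3989)*max(|7.3989| - 2.76, 0) = 4.6389
prox(x) = [-3.4519, 4.6389]
||prox(x)||_1 = 3.4519 + 4.6389 = 8.0908


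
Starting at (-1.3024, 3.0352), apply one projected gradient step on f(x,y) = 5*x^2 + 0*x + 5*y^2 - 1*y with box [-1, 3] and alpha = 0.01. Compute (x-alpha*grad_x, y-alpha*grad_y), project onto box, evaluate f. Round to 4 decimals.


Step 1: Compute gradient at (-1.3024, 3.0352).
grad_x = 2*5*-1.3024 + 0 = -13.024
grad_y = 2*5*3.0352 - 1 = 29.352
Step 2: Gradient step.
x_raw = -1.3024 - 0.01*-13.024 = -1.1722
y_raw = 3.0352 - 0.01*29.352 = 2.7417
Step 3: Project onto [-1, 3].
x_proj = clip(-1.1722) = -1.0
y_proj = clip(2.7417) = 2.7417
Step 4: Evaluate f.
f(-1.0, 2.7417) = 39.8424


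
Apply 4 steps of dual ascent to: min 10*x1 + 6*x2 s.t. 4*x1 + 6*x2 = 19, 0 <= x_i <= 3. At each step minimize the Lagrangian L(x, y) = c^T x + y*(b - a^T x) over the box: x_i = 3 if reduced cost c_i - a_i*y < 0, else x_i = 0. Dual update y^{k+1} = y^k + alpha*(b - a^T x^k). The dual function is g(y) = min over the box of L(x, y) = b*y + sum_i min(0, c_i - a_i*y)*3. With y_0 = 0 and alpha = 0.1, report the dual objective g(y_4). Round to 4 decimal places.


Dual ascent for LP: min 10*x1 + 6*x2, 4*x1 + 6*x2 = 19, 0 <= x_i <= 3
Step 1: y^k = 0.0, reduced costs: (10.0, 6.0)
  x^k = (0.0, 0.0), subgradient = b - a^T x = 19.0
  y^{k+1} = 0.0 + 0.1*19.0 = 1.9
Step 2: y^k = 1.9, reduced costs: (2.4, -5.4)
  x^k = (0.0, 3.0), subgradient = b - a^T x = 1.0
  y^{k+1} = 1.9 + 0.1*1.0 = 2.0
Step 3: y^k = 2.0, reduced costs: (2.0, -6.0)
  x^k = (0.0, 3.0), subgradient = b - a^T x = 1.0
  y^{k+1} = 2.0 + 0.1*1.0 = 2.1
Step 4: y^k = 2.1, reduced costs: (1.6, -6.6)
  x^k = (0.0, 3.0), subgradient = b - a^T x = 1.0
  y^{k+1} = 2.1 + 0.1*1.0 = 2.2
Dual objective at y_4 = 2.2: reduced costs (1.2, -7.2), box minimizer x = (0.0, 3.0)
g(y_4) = b*y + (c1 - a1*y)*x1 + (c2 - a2*y)*x2 = 19*2.2 + 1.2*0.0 + (-7.2)*3.0 = 41.8 + 0.0 - 21.6 = 20.2


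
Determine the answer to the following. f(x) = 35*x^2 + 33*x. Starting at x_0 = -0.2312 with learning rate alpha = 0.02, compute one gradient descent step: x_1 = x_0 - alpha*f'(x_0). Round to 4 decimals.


We compute the gradient at x_0 and apply the update.
f'(x) = 70*x + 33
f'(-0.2312) = 70*-0.2312 + 33 = 16.816
x_1 = -0.2312 - 0.02*16.816 = -0.5675


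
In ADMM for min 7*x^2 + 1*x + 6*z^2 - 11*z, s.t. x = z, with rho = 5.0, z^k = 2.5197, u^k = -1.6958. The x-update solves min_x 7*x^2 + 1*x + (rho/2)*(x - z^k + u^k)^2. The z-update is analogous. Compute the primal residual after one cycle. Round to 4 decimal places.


ADMM iteration with rho = 5.0, z^k = 2.5197, u^k = -1.6958
Step 1: x-update.
Minimize 7*x^2 + 1*x + (5.0/2)*(x - 2.5197 - 1.6958)^2
FOC: (2*7 + 5.0)*x = -1 + 5.0*(2.5197 + 1.6958)
x^{k+1} = 1.0567
Step 2: z-update.
Minimize 6*z^2 - 11*z + (5.0/2)*(1.0567 - z - 1.6958)^2
FOC: (2*6 + 5.0)*z = 11 + 5.0*(1.0567 - 1.6958)
z^{k+1} = 0.4591
Step 3: u-update.
u^{k+1} = -1.6958 + 1.0567 - 0.4591 = -1.0982
Step 4: Primal residual = |1.0567 - 0.4591| = 0.5976


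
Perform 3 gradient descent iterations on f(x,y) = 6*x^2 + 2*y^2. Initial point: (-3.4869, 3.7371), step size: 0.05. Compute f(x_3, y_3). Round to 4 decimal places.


Gradient descent on f(x,y) = 6*x^2 + 2*y^2.
Starting point: (-3.4869, 3.7371), alpha = 0.05
Step 1: grad_x = 2*6*-3.4869 = -41.8428, grad_y = 2*2*3.7371 = 14.9484
  x_1 = -3.4869 - 0.05*-41.8428 = -1.3948
  y_1 = 3.7371 - 0.05*14.9484 = 2.9897
Step 2: grad_x = 2*6*-1.3948 = -16.7371, grad_y = 2*2*2.9897 = 11.9587
  x_2 = -1.3948 - 0.05*-16.7371 = -0.5579
  y_2 = 2.9897 - 0.05*11.9587 = 2.3917
Step 3: grad_x = 2*6*-0.5579 = -6.6948, grad_y = 2*2*2.3917 = 9.567
  x_3 = -0.5579 - 0.05*-6.6948 = -0.2232
  y_3 = 2.3917 - 0.05*9.567 = 1.9134
f(-0.2232, 1.9134) = 6*(-0.2232)^2 + 2*1.9134^2 = 7.621


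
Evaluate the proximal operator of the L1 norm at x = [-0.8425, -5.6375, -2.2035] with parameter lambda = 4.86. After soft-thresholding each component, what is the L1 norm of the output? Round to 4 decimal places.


Soft-thresholding with lambda = 4.86:
prox(-0.8425) = sign(-0.8425)*max(|-0.8425| - 4.86, 0) = 0.0
prox(-5.6375) = sign(-5.6375)*max(|-5.6375| - 4.86, 0) = -0.7775
prox(-2.2035) = sign(-2.2035)*max(|-2.2035| - 4.86, 0) = 0.0
prox(x) = [0.0, -0.7775, 0.0]
||prox(x)||_1 = 0.0 + 0.7775 + 0.0 = 0.7775


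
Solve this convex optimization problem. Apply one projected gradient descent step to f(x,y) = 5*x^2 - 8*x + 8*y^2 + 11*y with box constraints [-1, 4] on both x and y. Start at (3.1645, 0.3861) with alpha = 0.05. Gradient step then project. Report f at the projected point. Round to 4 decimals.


Step 1: Compute gradient at (3.1645, 0.3861).
grad_x = 2*5*3.1645 - 8 = 23.645
grad_y = 2*8*0.3861 + 11 = 17.1776
Step 2: Gradient step.
x_raw = 3.1645 - 0.05*23.645 = 1.9823
y_raw = 0.3861 - 0.05*17.1776 = -0.4728
Step 3: Project onto [-1, 4].
x_proj = clip(1.9823) = 1.9823
y_proj = clip(-0.4728) = -0.4728
Step 4: Evaluate f.
f(1.9823, -0.4728) = 0.3762


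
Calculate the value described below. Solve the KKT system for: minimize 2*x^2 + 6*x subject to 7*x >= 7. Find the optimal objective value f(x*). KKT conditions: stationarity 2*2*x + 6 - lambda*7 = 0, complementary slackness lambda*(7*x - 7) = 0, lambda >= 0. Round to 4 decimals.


Step 1: Try lambda = 0 (constraint inactive).
x_unc = -6/(2*2) = -1.5
Check: 7*-1.5 = -10.5 < 7 -- violated!
Step 2: Constraint must be active: 7*x = 7
x* = 7/7 = 1.0
lambda = (2*2*1.0 + 6)/7 = 1.4286
Step 3: Compute optimal value.
f(x*) = 2*1.0^2 + 6*1.0 = 8.0


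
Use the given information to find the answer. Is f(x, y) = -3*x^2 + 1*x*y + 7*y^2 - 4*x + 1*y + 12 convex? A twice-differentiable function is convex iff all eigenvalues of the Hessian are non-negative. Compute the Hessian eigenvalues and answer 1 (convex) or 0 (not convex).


The Hessian of f(x,y) = -3*x^2 + 1*x*y + 7*y^2 - 4*x + 1*y + 12 is:
H = [[-6, 1], [1, 14]]
Trace = -6 + 14 = 8
Determinant = -6*14 - (1)^2 = -85
Discriminant = (8)^2 - 4*-85 = 404.0
Eigenvalues: lambda_1 = -6.0499, lambda_2 = 14.0499
The function is not convex.

0


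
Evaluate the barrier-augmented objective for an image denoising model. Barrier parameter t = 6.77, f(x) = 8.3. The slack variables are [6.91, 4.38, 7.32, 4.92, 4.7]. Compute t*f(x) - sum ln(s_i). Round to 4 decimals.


Step 1: Compute log-barrier.
ln values: [1.933, 1.477, 1.9906, 1.5933, 1.5476]
phi = -(1.933 + 1.477 + 1.9906 + 1.5933 + 1.5476) = -8.5415
Step 2: Compute augmented objective.
t*f(x) = 6.77*8.3 = 56.191
Total = 56.191 - 8.5415 = 47.6495


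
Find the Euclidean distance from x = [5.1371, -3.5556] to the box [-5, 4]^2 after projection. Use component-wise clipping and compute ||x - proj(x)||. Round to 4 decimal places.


Project each component onto [-5, 4].
clip(5.1371) = 4.0, clip(-3.5556) = -3.5556
Projection = [4.0, -3.5556]
Squared diffs: [1.293, 0.0]
Distance = sqrt(1.293) = 1.1371


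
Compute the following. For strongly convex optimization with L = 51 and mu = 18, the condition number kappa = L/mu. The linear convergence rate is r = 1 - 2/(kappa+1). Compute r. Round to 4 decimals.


Step 1: Compute the condition number.
kappa = L/mu = 51/18 = 2.8333
Step 2: Compute the convergence rate.
r = 1 - 2/(kappa + 1) = 1 - 2*mu/(L + mu) = (L - mu)/(L + mu) = 33/69 = 0.4783


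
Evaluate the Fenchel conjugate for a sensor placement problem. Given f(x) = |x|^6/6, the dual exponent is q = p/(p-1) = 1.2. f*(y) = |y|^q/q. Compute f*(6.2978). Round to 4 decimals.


The conjugate exponent q satisfies 1/p + 1/q = 1.
p = 6, so q = 6/(6 - 1) = 1.2
|y|^q = 6.2978^1.2 = 9.0997
f*(6.2978) = 9.0997 / 1.2 = 7.5831


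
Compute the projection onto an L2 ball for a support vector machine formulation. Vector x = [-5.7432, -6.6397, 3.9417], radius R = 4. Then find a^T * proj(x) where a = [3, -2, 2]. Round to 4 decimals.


Step 1: Compute ||x|| (intermediates to 6 decimals).
||x|| = sqrt((-5.7432)^2 + (-6.6397)^2 + 3.9417^2) = 9.623251
Step 2: Project.
Since ||x|| > R, scale = R/||x|| = 4/9.623251 = 0.41566, proj(x) = scale * x
proj(x) = [-2.387219, -2.759858, 1.638407]
Step 3: Dot product.
a^T * proj(x) = 3*(-2.387219) - 2*(-2.759858) + 2*1.638407 = 1.6349


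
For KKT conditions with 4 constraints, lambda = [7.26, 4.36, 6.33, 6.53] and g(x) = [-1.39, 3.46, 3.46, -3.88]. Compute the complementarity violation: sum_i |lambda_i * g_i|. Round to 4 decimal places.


KKT complementary slackness check:
lambda_1 * g_1 = 7.26 * -1.39 = -10.0914
lambda_2 * g_2 = 4.36 * 3.46 = 15.0856
lambda_3 * g_3 = 6.33 * 3.46 = 21.9018
lambda_4 * g_4 = 6.53 * -3.88 = -25.3364
Total violation = 10.0914 + 15.0856 + 21.9018 + 25.3364 = 72.4152


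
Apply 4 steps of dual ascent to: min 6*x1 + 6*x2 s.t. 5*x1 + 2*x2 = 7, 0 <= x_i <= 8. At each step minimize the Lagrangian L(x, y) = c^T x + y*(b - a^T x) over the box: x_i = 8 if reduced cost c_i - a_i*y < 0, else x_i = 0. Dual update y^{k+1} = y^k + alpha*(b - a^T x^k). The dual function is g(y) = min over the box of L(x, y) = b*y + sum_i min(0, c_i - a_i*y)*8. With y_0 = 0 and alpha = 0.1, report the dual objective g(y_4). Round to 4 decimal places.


Dual ascent for LP: min 6*x1 + 6*x2, 5*x1 + 2*x2 = 7, 0 <= x_i <= 8
Step 1: y^k = 0.0, reduced costs: (6.0, 6.0)
  x^k = (0.0, 0.0), subgradient = b - a^T x = 7.0
  y^{k+1} = 0.0 + 0.1*7.0 = 0.7
Step 2: y^k = 0.7, reduced costs: (2.5, 4.6)
  x^k = (0.0, 0.0), subgradient = b - a^T x = 7.0
  y^{k+1} = 0.7 + 0.1*7.0 = 1.4
Step 3: y^k = 1.4, reduced costs: (-1.0, 3.2)
  x^k = (8.0, 0.0), subgradient = b - a^T x = -33.0
  y^{k+1} = 1.4 + 0.1*-33.0 = -1.9
Step 4: y^k = -1.9, reduced costs: (15.5, 9.8)
  x^k = (0.0, 0.0), subgradient = b - a^T x = 7.0
  y^{k+1} = -1.9 + 0.1*7.0 = -1.2
Dual objective at y_4 = -1.2: reduced costs (12.0, 8.4), box minimizer x = (0.0, 0.0)
g(y_4) = b*y + (c1 - a1*y)*x1 + (c2 - a2*y)*x2 = 7*(-1.2) + 12.0*0.0 + 8.4*0.0 = -8.4 + 0.0 + 0.0 = -8.4


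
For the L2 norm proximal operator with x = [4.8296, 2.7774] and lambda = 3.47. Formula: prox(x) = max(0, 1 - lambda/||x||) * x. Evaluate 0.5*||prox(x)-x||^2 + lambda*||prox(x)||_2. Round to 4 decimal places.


Step 1: Compute ||x||.
||x|| = 5.5713
Step 2: Compute scaling factor.
scale = max(0, 1 - 3.47/5.5713) = 0.3772
Step 3: prox(x) = [1.8215, 1.0475]
||prox(x)|| = 2.1013
Step 4: Proximal objective.
0.5*||prox-x||^2 = 6.0205
lambda*||prox|| = 7.2915
Total = 13.3118


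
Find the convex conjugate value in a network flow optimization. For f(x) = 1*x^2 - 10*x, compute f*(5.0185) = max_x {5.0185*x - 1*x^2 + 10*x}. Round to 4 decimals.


f*(y) = sup_x {y*x - a*x^2 - b*x} = sup_x {(y-b)*x - a*x^2}
FOC: (y - b) - 2a*x = 0 => x* = (y - b)/(2a)
x* = (5.0185 + 10)/(2*1) = 7.5093
f*(5.0185) = (y-b)^2/(4a) = (5.0185 + 10)^2/(4*1)
= 225.5553/4 = 56.3888


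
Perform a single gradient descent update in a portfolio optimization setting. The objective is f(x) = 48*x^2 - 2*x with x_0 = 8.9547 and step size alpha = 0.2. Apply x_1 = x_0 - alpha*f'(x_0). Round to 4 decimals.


We compute the gradient at x_0 and apply the update.
f'(x) = 96*x - 2
f'(8.9547) = 96*8.9547 - 2 = 857.6512
x_1 = 8.9547 - 0.2*857.6512 = -162.5755


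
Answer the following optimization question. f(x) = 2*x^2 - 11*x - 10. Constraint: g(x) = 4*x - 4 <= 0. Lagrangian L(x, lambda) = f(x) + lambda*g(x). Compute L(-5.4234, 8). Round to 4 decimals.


Step 1: Evaluate f(x).
f(-5.4234) = 2*(-5.4234)^2 - 11*(-5.4234) - 10 = 108.4839
Step 2: Evaluate g(x).
g(-5.4234) = 4*-5.4234 - 4 = -25.6936
Step 3: Compute Lagrangian.
L = 108.4839 + 8*-25.6936 = -97.0649


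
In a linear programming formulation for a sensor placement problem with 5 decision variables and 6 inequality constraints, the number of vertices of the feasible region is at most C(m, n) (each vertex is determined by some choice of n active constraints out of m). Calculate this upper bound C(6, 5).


Each vertex corresponds to some choice of n active constraints out of m, so the number of vertices is at most C(m, n) = m! / (n!(m-n)!).
m = 6, n = 5
Numerator: 6 * 5 * 4 * 3 * 2
Denominator: 5! = 120
C(6, 5) = 6


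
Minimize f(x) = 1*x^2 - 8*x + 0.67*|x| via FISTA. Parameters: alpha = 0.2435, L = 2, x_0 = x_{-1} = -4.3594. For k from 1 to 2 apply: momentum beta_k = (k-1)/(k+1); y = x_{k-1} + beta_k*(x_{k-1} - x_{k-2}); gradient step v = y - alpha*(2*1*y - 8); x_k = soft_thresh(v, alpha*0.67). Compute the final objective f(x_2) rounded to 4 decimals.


FISTA on f(x) = 1*x^2 - 8*x + 0.67*|x|
L = 2, alpha = 0.2435
Iteration 1: beta = 0.0, y = -4.3594 + 0.0*(-4.3594 + 4.3594) = -4.3594
  grad(y) = -16.7188, v = y - alpha*grad = -0.2884
  prox(v) = soft_thresh(-0.2884, 0.1631) = -0.1252
Iteration 2: beta = 0.3333, y = -0.1252 + 0.3333*(-0.1252 + 4.3594) = 1.2862
  grad(y) = -5.4277, v = y - alpha*grad = 2.6078
  prox(v) = soft_thresh(2.6078, 0.1631) = 2.4447
f(x_2) = 1*2.4447^2 - 8*2.4447 + 0.67*|2.4447| = -11.943


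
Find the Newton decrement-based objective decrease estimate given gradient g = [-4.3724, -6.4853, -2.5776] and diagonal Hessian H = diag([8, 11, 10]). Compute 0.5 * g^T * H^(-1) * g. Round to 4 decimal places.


Step 1: H is diagonal, so H^(-1) * g = [-0.5466, -0.5896, -0.2578].
Step 2: g^T H^(-1) g = sum_i g_i^2 / H_ii
  = (-4.3724)^2/8 + (-6.4853)^2/11 + (-2.5776)^2/10
  = 2.3897 + 3.8236 + 0.6644 = 6.8777
Step 3: Objective decrease = 0.5 * g^T H^(-1) g = 3.4388


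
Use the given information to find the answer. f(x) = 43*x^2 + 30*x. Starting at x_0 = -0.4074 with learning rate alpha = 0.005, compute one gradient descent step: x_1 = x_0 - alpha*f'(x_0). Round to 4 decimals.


We compute the gradient at x_0 and apply the update.
f'(x) = 86*x + 30
f'(-0.4074) = 86*-0.4074 + 30 = -5.0364
x_1 = -0.4074 - 0.005*-5.0364 = -0.3822


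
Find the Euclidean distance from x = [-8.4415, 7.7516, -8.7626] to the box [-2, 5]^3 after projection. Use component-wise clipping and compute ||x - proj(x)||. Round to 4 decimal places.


Project each component onto [-2, 5].
clip(-8.4415) = -2.0, clip(7.7516) = 5.0, clip(-8.7626) = -2.0
Projection = [-2.0, 5.0, -2.0]
Squared diffs: [41.4929, 7.5713, 45.7328]
Distance = sqrt(94.797) = 9.7364


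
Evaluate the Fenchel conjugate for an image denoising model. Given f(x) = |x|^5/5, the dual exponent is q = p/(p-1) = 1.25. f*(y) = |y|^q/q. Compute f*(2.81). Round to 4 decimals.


The conjugate exponent q satisfies 1/p + 1/q = 1.
p = 5, so q = 5/(5 - 1) = 1.25
|y|^q = 2.81^1.25 = 3.6382
f*(2.81) = 3.6382 / 1.25 = 2.9105


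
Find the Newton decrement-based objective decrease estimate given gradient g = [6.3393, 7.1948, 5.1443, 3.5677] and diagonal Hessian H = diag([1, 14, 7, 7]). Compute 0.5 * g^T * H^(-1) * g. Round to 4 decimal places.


Step 1: H is diagonal, so H^(-1) * g = [6.3393, 0.5139, 0.7349, 0.5097].
Step 2: g^T H^(-1) g = sum_i g_i^2 / H_ii
  = (6.3393)^2/1 + (7.1948)^2/14 + (5.1443)^2/7 + (3.5677)^2/7
  = 40.1867 + 3.6975 + 3.7805 + 1.8184 = 49.4831
Step 3: Objective decrease = 0.5 * g^T H^(-1) g = 24.7416


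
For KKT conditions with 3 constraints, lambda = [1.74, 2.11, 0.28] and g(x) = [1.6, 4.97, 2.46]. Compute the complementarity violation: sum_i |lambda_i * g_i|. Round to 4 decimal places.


KKT complementary slackness check:
lambda_1 * g_1 = 1.74 * 1.6 = 2.784
lambda_2 * g_2 = 2.11 * 4.97 = 10.4867
lambda_3 * g_3 = 0.28 * 2.46 = 0.6888
Total violation = 2.784 + 10.4867 + 0.6888 = 13.9595


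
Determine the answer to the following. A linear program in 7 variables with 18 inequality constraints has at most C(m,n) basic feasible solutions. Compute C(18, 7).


Each vertex corresponds to some choice of n active constraints out of m, so the number of vertices is at most C(m, n) = m! / (n!(m-n)!).
m = 18, n = 7
Numerator: 18 * 17 * 16 * 15 * 14 * 13 * 12
Denominator: 7! = 5040
C(18, 7) = 31824


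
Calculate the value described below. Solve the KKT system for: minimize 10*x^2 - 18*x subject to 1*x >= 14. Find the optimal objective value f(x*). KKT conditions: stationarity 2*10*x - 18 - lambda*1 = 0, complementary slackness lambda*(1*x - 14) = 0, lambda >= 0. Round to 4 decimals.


Step 1: Try lambda = 0 (constraint inactive).
x_unc = 18/(2*10) = 0.9
Check: 1*0.9 = 0.9 < 14 -- violated!
Step 2: Constraint must be active: 1*x = 14
x* = 14/1 = 14.0
lambda = (2*10*14.0 - 18)/1 = 262.0
Step 3: Compute optimal value.
f(x*) = 10*14.0^2 - 18*14.0 = 1708.0


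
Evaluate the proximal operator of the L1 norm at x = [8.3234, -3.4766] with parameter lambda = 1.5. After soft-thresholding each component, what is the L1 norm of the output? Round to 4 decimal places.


Soft-thresholding with lambda = 1.5:
prox(8.3234) = sign(8.3234)*max(|8.3234| - 1.5, 0) = 6.8234
prox(-3.4766) = sign(-3.4766)*max(|-3.4766| - 1.5, 0) = -1.9766
prox(x) = [6.8234, -1.9766]
||prox(x)||_1 = 6.8234 + 1.9766 = 8.8


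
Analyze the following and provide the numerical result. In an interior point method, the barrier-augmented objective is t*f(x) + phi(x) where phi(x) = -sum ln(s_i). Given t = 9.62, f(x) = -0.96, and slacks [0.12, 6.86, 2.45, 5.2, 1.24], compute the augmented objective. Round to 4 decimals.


Step 1: Compute log-barrier.
ln values: [-2.1203, 1.9257, 0.8961, 1.6487, 0.2151]
phi = -(-2.1203 + 1.9257 + 0.8961 + 1.6487 + 0.2151) = -2.5653
Step 2: Compute augmented objective.
t*f(x) = 9.62*-0.96 = -9.2352
Total = -9.2352 - 2.5653 = -11.8005


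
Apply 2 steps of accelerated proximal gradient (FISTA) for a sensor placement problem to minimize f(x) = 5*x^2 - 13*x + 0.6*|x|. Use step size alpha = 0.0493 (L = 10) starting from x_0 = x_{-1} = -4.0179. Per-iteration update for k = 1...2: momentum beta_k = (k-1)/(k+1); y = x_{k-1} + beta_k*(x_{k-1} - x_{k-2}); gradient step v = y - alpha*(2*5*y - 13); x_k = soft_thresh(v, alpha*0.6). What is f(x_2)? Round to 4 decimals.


FISTA on f(x) = 5*x^2 - 13*x + 0.6*|x|
L = 10, alpha = 0.0493
Iteration 1: beta = 0.0, y = -4.0179 + 0.0*(-4.0179 + 4.0179) = -4.0179
  grad(y) = -53.179, v = y - alpha*grad = -1.3962
  prox(v) = soft_thresh(-1.3962, 0.0296) = -1.3666
Iteration 2: beta = 0.3333, y = -1.3666 + 0.3333*(-1.3666 + 4.0179) = -0.4828
  grad(y) = -17.8283, v = y - alpha*grad = 0.3961
  prox(v) = soft_thresh(0.3961, 0.0296) = 0.3665
f(x_2) = 5*0.3665^2 - 13*0.3665 + 0.6*|0.3665| = -3.8732
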